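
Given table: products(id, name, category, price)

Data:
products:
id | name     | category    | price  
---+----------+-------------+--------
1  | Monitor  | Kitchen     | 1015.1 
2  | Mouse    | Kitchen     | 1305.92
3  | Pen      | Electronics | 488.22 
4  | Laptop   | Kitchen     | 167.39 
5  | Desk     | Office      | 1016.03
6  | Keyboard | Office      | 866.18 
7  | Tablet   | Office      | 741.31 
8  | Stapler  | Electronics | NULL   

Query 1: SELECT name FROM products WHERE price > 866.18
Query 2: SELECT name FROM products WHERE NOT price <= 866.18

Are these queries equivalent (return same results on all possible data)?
Yes, equivalent

Both queries return: [('Desk',), ('Monitor',), ('Mouse',)]

Reason: Both filter price > 866.18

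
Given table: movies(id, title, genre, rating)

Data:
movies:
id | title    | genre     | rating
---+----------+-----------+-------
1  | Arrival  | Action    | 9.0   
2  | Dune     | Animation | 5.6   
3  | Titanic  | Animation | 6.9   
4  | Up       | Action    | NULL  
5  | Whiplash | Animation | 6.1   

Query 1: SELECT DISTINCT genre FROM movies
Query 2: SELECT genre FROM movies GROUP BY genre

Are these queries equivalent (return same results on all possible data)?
Yes, equivalent

Both queries return: [('Action',), ('Animation',)]

Reason: Both get unique genres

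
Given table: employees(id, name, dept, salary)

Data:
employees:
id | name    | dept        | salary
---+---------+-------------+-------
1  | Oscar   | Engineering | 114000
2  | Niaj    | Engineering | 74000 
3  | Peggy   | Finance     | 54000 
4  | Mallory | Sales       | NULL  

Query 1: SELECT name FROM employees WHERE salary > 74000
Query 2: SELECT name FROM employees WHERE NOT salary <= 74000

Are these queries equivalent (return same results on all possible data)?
Yes, equivalent

Both queries return: [('Oscar',)]

Reason: Both filter salary > 74000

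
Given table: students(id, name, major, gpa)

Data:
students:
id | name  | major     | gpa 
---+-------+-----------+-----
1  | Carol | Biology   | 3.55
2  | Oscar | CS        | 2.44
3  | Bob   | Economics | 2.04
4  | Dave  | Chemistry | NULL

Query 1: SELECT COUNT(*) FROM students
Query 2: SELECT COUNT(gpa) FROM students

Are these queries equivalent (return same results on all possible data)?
No, not equivalent

Query 1 returns: [(4,)]
Query 2 returns: [(3,)]

Reason: COUNT(*) includes NULLs, COUNT(column) excludes them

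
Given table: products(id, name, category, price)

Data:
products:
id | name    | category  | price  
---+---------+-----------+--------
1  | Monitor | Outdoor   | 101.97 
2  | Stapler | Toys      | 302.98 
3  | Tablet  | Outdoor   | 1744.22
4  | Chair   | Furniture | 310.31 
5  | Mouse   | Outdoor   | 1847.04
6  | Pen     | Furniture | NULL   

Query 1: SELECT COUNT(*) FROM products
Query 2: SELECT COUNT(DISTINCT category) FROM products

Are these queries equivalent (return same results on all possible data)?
No, not equivalent

Query 1 returns: [(6,)]
Query 2 returns: [(3,)]

Reason: COUNT(*) counts rows, COUNT(DISTINCT category) counts unique categorys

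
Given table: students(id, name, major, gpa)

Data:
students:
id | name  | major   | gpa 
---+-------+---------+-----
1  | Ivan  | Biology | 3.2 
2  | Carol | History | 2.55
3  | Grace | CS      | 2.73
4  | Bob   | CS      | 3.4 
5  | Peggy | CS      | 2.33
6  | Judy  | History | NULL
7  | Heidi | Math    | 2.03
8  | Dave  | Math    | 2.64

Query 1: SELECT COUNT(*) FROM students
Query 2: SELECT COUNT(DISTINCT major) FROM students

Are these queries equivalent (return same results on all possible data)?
No, not equivalent

Query 1 returns: [(8,)]
Query 2 returns: [(4,)]

Reason: COUNT(*) counts rows, COUNT(DISTINCT major) counts unique majors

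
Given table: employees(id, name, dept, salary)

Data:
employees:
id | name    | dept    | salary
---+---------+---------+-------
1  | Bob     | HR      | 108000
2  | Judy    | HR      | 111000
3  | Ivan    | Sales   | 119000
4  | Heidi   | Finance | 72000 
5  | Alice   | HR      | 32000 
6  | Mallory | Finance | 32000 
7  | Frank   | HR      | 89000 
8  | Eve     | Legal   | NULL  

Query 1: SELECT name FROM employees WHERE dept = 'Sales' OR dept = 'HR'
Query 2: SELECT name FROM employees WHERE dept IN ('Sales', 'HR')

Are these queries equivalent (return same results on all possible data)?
Yes, equivalent

Both queries return: [('Alice',), ('Bob',), ('Frank',), ('Ivan',), ('Judy',)]

Reason: OR vs IN are equivalent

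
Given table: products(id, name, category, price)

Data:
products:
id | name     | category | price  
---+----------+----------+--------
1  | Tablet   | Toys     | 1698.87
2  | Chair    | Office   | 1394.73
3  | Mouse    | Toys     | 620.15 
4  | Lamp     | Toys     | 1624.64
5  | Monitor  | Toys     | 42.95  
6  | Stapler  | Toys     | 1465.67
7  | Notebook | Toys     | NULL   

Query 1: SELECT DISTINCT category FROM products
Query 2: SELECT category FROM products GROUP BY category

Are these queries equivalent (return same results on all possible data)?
Yes, equivalent

Both queries return: [('Office',), ('Toys',)]

Reason: Both get unique categorys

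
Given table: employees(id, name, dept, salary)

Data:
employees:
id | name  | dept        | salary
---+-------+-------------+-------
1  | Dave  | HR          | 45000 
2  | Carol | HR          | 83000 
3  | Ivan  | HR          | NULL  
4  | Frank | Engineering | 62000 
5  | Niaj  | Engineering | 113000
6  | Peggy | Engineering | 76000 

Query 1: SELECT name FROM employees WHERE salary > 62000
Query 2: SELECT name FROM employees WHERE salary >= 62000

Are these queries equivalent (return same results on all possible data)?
No, not equivalent

Query 1 returns: [('Carol',), ('Niaj',), ('Peggy',)]
Query 2 returns: [('Carol',), ('Frank',), ('Niaj',), ('Peggy',)]

Reason: > vs >= gives different results when salary = 62000 exists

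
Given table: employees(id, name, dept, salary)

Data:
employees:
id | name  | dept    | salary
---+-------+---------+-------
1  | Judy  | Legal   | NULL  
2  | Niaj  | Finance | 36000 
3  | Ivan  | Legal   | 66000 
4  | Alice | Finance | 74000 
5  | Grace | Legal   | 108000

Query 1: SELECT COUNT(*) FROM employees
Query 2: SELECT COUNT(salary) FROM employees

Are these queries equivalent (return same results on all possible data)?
No, not equivalent

Query 1 returns: [(5,)]
Query 2 returns: [(4,)]

Reason: COUNT(*) includes NULLs, COUNT(column) excludes them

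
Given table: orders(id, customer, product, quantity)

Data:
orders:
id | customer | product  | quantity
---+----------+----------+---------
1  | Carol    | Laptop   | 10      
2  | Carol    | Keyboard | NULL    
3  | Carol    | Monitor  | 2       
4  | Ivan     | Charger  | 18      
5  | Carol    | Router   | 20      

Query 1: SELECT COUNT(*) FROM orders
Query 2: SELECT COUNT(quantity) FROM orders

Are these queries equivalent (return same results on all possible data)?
No, not equivalent

Query 1 returns: [(5,)]
Query 2 returns: [(4,)]

Reason: COUNT(*) includes NULLs, COUNT(column) excludes them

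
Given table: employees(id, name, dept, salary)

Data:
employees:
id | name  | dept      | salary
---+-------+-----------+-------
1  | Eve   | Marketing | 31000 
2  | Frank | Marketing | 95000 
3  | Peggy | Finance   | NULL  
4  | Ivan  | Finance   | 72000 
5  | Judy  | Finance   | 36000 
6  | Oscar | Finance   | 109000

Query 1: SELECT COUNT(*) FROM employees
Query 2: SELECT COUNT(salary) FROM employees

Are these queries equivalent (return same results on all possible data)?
No, not equivalent

Query 1 returns: [(6,)]
Query 2 returns: [(5,)]

Reason: COUNT(*) includes NULLs, COUNT(column) excludes them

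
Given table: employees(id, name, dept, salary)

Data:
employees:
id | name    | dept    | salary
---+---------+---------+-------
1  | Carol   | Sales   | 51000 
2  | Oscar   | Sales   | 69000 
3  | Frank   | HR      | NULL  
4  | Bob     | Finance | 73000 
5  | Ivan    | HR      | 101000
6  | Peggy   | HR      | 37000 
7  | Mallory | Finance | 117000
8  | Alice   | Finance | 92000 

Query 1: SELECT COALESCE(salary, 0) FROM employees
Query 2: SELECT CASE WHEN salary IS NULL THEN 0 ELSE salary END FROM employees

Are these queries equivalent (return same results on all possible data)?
Yes, equivalent

Both queries return: [(0,), (37000,), (51000,), (69000,), (73000,), (92000,), (101000,), (117000,)]

Reason: COALESCE vs CASE for NULL handling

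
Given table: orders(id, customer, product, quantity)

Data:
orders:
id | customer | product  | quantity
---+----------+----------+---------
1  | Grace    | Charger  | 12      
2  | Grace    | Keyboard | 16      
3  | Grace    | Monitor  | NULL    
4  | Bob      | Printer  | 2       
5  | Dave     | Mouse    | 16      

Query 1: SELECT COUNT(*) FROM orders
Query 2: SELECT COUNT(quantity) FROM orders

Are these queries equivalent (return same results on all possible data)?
No, not equivalent

Query 1 returns: [(5,)]
Query 2 returns: [(4,)]

Reason: COUNT(*) includes NULLs, COUNT(column) excludes them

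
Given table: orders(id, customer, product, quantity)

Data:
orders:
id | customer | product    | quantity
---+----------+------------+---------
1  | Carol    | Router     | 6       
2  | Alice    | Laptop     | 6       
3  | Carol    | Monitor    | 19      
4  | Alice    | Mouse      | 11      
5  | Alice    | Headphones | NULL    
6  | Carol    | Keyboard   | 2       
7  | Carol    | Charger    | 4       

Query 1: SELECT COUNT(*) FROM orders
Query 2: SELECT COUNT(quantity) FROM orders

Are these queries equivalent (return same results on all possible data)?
No, not equivalent

Query 1 returns: [(7,)]
Query 2 returns: [(6,)]

Reason: COUNT(*) includes NULLs, COUNT(column) excludes them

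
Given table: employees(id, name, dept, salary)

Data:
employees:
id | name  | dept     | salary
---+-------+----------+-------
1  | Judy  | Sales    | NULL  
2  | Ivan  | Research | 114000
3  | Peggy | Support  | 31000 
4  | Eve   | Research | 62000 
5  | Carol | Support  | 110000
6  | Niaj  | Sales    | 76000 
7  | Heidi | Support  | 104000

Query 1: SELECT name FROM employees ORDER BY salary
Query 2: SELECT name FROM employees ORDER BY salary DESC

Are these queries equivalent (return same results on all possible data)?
No, not equivalent

Query 1 returns: [('Judy',), ('Peggy',), ('Eve',), ('Niaj',), ('Heidi',), ('Carol',), ('Ivan',)]
Query 2 returns: [('Ivan',), ('Carol',), ('Heidi',), ('Niaj',), ('Eve',), ('Peggy',), ('Judy',)]

Reason: ASC vs DESC gives opposite ordering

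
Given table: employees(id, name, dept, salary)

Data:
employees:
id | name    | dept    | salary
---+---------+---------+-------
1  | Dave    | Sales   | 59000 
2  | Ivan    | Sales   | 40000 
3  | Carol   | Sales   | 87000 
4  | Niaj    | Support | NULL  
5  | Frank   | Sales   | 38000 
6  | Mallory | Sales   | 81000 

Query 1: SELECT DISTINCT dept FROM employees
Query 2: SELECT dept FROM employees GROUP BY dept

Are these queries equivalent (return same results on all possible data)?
Yes, equivalent

Both queries return: [('Sales',), ('Support',)]

Reason: Both get unique depts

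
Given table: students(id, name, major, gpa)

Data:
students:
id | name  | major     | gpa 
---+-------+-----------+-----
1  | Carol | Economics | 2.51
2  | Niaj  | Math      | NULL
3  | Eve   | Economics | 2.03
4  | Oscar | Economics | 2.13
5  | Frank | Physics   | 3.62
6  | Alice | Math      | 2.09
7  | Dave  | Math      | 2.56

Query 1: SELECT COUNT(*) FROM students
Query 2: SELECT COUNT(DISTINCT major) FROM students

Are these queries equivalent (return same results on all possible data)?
No, not equivalent

Query 1 returns: [(7,)]
Query 2 returns: [(3,)]

Reason: COUNT(*) counts rows, COUNT(DISTINCT major) counts unique majors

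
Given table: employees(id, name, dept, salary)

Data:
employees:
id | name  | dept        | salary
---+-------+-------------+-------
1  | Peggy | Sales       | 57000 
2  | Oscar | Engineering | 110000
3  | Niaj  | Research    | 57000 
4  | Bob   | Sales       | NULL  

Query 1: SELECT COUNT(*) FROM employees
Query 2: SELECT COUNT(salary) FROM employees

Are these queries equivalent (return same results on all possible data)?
No, not equivalent

Query 1 returns: [(4,)]
Query 2 returns: [(3,)]

Reason: COUNT(*) includes NULLs, COUNT(column) excludes them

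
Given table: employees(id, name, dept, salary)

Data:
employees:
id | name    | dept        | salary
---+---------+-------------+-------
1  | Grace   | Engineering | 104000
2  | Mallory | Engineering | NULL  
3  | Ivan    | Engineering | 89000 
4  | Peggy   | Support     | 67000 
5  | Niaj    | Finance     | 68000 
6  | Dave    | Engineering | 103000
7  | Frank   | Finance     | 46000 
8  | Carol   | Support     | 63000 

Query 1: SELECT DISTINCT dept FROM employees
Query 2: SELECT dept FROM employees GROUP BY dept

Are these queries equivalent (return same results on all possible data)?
Yes, equivalent

Both queries return: [('Engineering',), ('Finance',), ('Support',)]

Reason: Both get unique depts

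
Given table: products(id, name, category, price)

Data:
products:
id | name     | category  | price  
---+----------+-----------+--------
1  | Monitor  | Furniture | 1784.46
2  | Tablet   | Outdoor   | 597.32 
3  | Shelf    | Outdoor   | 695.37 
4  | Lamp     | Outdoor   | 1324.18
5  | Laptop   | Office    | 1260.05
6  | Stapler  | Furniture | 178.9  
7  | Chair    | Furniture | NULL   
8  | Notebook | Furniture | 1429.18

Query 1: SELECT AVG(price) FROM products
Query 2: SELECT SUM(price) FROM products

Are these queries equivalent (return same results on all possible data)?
No, not equivalent

Query 1 returns: [(1038.4942857142858,)]
Query 2 returns: [(7269.46,)]

Reason: AVG vs SUM give different aggregate values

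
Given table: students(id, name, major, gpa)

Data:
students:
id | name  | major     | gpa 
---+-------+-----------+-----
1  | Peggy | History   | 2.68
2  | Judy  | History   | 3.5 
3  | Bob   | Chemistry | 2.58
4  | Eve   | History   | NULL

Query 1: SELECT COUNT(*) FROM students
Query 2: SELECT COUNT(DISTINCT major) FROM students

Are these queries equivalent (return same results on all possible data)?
No, not equivalent

Query 1 returns: [(4,)]
Query 2 returns: [(2,)]

Reason: COUNT(*) counts rows, COUNT(DISTINCT major) counts unique majors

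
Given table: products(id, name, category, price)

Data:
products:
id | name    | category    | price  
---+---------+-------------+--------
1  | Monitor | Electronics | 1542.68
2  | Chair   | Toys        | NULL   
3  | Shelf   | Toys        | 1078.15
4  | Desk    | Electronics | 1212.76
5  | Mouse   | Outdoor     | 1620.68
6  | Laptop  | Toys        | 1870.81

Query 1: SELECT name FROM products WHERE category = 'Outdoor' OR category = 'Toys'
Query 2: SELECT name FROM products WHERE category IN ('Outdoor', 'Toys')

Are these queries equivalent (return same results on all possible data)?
Yes, equivalent

Both queries return: [('Chair',), ('Laptop',), ('Mouse',), ('Shelf',)]

Reason: OR vs IN are equivalent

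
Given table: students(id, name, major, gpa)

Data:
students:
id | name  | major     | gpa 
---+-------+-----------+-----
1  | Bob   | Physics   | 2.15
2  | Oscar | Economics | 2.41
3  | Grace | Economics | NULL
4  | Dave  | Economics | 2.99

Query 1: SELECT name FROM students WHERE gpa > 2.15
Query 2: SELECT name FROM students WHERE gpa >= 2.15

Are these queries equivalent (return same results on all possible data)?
No, not equivalent

Query 1 returns: [('Oscar',), ('Dave',)]
Query 2 returns: [('Bob',), ('Oscar',), ('Dave',)]

Reason: > vs >= gives different results when gpa = 2.15 exists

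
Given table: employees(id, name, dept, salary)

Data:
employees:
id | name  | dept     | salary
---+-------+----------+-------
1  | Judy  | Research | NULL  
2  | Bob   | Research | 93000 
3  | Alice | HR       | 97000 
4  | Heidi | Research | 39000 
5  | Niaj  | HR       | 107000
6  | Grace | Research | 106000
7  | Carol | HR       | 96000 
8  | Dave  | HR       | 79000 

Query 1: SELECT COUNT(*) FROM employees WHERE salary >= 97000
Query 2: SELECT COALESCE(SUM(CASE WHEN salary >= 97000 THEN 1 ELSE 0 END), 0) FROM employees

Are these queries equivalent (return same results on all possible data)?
Yes, equivalent

Both queries return: [(3,)]

Reason: COUNT with WHERE vs conditional SUM (COALESCE handles empty-table NULL)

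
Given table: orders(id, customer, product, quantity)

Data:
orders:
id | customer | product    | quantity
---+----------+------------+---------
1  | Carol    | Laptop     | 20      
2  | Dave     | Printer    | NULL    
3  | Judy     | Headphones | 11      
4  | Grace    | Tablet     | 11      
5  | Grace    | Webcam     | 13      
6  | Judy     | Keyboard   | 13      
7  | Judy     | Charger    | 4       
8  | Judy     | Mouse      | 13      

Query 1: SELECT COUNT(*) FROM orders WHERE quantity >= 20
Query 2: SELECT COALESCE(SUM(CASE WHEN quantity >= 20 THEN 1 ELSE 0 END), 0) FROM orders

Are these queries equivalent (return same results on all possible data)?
Yes, equivalent

Both queries return: [(1,)]

Reason: COUNT with WHERE vs conditional SUM (COALESCE handles empty-table NULL)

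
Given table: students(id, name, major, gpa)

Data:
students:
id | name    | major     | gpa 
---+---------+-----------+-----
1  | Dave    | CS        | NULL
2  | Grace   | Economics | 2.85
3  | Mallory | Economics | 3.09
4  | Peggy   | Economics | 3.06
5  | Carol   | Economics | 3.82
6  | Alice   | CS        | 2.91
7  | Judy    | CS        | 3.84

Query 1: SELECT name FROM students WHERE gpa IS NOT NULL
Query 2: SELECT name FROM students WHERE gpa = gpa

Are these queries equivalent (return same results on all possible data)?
Yes, equivalent

Both queries return: [('Alice',), ('Carol',), ('Grace',), ('Judy',), ('Mallory',), ('Peggy',)]

Reason: IS NOT NULL vs self-equality (both exclude NULLs)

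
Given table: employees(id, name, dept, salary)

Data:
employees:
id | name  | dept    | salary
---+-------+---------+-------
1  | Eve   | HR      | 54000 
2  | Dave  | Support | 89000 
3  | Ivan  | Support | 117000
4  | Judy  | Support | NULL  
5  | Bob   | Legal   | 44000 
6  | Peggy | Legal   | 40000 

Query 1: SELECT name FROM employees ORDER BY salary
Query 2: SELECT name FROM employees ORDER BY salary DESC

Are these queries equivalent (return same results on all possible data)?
No, not equivalent

Query 1 returns: [('Judy',), ('Peggy',), ('Bob',), ('Eve',), ('Dave',), ('Ivan',)]
Query 2 returns: [('Ivan',), ('Dave',), ('Eve',), ('Bob',), ('Peggy',), ('Judy',)]

Reason: ASC vs DESC gives opposite ordering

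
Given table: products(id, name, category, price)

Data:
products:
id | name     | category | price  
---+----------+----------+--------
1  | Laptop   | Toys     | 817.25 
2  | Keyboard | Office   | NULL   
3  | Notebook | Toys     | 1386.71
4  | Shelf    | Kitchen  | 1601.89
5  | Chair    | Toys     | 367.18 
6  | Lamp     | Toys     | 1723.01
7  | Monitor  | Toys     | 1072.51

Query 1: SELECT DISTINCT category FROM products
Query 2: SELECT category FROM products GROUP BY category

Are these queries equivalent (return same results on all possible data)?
Yes, equivalent

Both queries return: [('Kitchen',), ('Office',), ('Toys',)]

Reason: Both get unique categorys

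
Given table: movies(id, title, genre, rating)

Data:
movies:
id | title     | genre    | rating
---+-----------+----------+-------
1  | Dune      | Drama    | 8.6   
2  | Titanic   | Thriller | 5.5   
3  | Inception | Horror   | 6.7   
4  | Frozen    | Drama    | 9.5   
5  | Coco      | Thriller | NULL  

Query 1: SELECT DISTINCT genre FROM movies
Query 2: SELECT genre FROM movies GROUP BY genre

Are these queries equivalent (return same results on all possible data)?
Yes, equivalent

Both queries return: [('Drama',), ('Horror',), ('Thriller',)]

Reason: Both get unique genres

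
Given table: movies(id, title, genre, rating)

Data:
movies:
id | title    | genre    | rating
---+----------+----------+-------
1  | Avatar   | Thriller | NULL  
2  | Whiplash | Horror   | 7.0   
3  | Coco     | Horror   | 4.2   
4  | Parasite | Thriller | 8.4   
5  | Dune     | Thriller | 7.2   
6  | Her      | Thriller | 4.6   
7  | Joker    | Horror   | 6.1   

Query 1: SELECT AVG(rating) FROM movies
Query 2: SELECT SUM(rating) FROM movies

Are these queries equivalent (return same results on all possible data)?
No, not equivalent

Query 1 returns: [(6.25,)]
Query 2 returns: [(37.5,)]

Reason: AVG vs SUM give different aggregate values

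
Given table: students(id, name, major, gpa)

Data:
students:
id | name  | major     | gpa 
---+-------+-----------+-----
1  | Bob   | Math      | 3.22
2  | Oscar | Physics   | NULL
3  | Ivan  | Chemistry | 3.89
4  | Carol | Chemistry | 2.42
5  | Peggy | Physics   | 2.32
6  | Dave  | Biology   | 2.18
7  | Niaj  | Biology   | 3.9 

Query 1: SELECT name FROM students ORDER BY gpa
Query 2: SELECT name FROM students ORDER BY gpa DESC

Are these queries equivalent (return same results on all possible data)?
No, not equivalent

Query 1 returns: [('Oscar',), ('Dave',), ('Peggy',), ('Carol',), ('Bob',), ('Ivan',), ('Niaj',)]
Query 2 returns: [('Niaj',), ('Ivan',), ('Bob',), ('Carol',), ('Peggy',), ('Dave',), ('Oscar',)]

Reason: ASC vs DESC gives opposite ordering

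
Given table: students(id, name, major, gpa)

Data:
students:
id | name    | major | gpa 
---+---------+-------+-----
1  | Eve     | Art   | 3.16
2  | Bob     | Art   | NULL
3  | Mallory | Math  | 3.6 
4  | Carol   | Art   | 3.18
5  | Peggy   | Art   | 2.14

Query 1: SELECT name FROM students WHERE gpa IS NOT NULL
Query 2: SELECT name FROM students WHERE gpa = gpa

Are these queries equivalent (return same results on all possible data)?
Yes, equivalent

Both queries return: [('Carol',), ('Eve',), ('Mallory',), ('Peggy',)]

Reason: IS NOT NULL vs self-equality (both exclude NULLs)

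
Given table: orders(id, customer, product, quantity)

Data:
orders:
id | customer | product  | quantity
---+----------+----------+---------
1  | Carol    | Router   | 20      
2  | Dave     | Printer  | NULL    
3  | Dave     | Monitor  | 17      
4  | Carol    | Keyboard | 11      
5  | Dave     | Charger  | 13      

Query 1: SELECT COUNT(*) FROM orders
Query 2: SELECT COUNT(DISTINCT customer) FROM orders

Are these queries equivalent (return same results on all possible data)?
No, not equivalent

Query 1 returns: [(5,)]
Query 2 returns: [(2,)]

Reason: COUNT(*) counts rows, COUNT(DISTINCT customer) counts unique customers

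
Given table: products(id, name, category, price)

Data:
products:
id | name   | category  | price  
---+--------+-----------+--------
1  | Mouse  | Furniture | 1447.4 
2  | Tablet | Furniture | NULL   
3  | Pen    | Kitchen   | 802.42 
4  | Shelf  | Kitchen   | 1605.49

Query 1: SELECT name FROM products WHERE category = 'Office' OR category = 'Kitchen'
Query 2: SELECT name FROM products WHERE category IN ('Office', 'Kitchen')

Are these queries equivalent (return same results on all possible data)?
Yes, equivalent

Both queries return: [('Pen',), ('Shelf',)]

Reason: OR vs IN are equivalent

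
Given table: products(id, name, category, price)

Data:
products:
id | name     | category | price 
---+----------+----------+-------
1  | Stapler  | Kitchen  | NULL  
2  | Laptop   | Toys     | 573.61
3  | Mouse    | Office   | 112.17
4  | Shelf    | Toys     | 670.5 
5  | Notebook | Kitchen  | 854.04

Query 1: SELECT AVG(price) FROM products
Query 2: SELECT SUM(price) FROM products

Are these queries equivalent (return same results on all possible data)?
No, not equivalent

Query 1 returns: [(552.58,)]
Query 2 returns: [(2210.32,)]

Reason: AVG vs SUM give different aggregate values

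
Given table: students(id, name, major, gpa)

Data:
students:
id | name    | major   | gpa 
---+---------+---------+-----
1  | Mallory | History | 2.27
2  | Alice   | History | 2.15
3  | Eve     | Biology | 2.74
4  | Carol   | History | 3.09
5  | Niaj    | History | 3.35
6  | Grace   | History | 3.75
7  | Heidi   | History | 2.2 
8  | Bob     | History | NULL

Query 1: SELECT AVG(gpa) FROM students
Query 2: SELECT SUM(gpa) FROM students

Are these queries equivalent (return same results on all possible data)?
No, not equivalent

Query 1 returns: [(2.792857142857143,)]
Query 2 returns: [(19.55,)]

Reason: AVG vs SUM give different aggregate values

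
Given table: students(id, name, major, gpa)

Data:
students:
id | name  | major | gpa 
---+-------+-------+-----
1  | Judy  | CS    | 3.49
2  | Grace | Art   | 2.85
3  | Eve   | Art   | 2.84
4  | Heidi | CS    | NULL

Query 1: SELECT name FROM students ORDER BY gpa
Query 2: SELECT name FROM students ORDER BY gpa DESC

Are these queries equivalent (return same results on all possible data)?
No, not equivalent

Query 1 returns: [('Heidi',), ('Eve',), ('Grace',), ('Judy',)]
Query 2 returns: [('Judy',), ('Grace',), ('Eve',), ('Heidi',)]

Reason: ASC vs DESC gives opposite ordering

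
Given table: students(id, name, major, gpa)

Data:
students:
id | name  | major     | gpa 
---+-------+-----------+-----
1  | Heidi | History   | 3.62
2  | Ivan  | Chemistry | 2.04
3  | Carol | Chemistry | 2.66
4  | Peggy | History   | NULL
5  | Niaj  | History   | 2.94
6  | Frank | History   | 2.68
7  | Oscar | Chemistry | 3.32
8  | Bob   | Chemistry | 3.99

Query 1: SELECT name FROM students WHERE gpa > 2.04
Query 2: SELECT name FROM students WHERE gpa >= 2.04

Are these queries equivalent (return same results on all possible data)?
No, not equivalent

Query 1 returns: [('Heidi',), ('Carol',), ('Niaj',), ('Frank',), ('Oscar',), ('Bob',)]
Query 2 returns: [('Heidi',), ('Ivan',), ('Carol',), ('Niaj',), ('Frank',), ('Oscar',), ('Bob',)]

Reason: > vs >= gives different results when gpa = 2.04 exists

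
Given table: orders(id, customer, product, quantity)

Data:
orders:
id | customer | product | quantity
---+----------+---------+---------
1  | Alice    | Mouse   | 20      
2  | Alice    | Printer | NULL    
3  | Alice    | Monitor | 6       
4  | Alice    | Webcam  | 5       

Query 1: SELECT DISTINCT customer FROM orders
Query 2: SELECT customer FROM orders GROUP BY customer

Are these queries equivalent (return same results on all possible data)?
Yes, equivalent

Both queries return: [('Alice',)]

Reason: Both get unique customers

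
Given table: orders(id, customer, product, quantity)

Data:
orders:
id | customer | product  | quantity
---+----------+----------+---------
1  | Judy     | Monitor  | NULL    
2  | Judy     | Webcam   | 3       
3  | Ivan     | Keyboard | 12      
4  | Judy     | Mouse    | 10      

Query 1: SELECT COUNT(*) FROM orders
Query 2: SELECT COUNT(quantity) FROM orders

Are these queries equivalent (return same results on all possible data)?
No, not equivalent

Query 1 returns: [(4,)]
Query 2 returns: [(3,)]

Reason: COUNT(*) includes NULLs, COUNT(column) excludes them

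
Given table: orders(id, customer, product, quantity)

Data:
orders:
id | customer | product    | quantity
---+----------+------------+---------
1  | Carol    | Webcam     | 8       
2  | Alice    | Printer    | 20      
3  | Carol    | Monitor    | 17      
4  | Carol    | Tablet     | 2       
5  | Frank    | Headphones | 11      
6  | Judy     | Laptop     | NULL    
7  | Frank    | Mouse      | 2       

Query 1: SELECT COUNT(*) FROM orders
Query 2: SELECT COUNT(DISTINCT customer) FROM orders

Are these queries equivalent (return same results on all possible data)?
No, not equivalent

Query 1 returns: [(7,)]
Query 2 returns: [(4,)]

Reason: COUNT(*) counts rows, COUNT(DISTINCT customer) counts unique customers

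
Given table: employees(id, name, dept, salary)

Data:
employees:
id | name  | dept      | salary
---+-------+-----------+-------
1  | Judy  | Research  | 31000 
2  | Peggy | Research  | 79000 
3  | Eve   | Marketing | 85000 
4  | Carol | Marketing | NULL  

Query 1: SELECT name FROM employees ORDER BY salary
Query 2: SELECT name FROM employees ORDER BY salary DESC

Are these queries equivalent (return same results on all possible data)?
No, not equivalent

Query 1 returns: [('Carol',), ('Judy',), ('Peggy',), ('Eve',)]
Query 2 returns: [('Eve',), ('Peggy',), ('Judy',), ('Carol',)]

Reason: ASC vs DESC gives opposite ordering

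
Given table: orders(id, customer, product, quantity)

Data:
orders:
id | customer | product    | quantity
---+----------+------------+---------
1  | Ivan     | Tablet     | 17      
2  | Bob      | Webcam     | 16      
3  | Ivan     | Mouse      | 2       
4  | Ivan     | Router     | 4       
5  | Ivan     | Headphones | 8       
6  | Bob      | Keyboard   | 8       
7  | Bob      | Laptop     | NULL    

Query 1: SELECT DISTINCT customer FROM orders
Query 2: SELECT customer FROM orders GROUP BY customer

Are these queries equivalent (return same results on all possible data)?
Yes, equivalent

Both queries return: [('Bob',), ('Ivan',)]

Reason: Both get unique customers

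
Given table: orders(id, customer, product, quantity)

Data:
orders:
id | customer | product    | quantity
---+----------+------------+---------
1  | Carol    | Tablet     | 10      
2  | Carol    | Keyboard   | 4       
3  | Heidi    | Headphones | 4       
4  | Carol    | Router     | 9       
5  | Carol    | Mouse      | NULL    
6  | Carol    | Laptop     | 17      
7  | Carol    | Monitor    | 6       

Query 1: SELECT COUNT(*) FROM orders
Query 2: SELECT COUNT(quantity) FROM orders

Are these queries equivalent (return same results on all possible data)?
No, not equivalent

Query 1 returns: [(7,)]
Query 2 returns: [(6,)]

Reason: COUNT(*) includes NULLs, COUNT(column) excludes them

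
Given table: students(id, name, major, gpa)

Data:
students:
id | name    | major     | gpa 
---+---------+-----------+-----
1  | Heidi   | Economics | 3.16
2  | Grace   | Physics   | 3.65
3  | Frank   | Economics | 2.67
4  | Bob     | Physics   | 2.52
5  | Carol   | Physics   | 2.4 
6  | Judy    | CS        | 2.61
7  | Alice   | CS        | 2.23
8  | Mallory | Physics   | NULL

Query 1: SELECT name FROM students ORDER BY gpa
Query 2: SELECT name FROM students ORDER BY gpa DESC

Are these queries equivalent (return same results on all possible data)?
No, not equivalent

Query 1 returns: [('Mallory',), ('Alice',), ('Carol',), ('Bob',), ('Judy',), ('Frank',), ('Heidi',), ('Grace',)]
Query 2 returns: [('Grace',), ('Heidi',), ('Frank',), ('Judy',), ('Bob',), ('Carol',), ('Alice',), ('Mallory',)]

Reason: ASC vs DESC gives opposite ordering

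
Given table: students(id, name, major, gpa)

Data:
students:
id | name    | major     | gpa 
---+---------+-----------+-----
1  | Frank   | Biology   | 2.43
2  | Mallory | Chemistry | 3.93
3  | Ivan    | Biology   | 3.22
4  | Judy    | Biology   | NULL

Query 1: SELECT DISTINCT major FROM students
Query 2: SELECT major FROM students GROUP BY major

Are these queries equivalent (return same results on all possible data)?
Yes, equivalent

Both queries return: [('Biology',), ('Chemistry',)]

Reason: Both get unique majors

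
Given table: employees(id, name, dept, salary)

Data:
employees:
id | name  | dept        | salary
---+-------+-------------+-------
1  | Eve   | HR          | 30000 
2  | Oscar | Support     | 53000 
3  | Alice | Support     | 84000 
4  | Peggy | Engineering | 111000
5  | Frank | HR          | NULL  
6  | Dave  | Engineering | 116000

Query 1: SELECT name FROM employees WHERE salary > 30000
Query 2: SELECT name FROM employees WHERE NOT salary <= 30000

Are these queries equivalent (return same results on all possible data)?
Yes, equivalent

Both queries return: [('Alice',), ('Dave',), ('Oscar',), ('Peggy',)]

Reason: Both filter salary > 30000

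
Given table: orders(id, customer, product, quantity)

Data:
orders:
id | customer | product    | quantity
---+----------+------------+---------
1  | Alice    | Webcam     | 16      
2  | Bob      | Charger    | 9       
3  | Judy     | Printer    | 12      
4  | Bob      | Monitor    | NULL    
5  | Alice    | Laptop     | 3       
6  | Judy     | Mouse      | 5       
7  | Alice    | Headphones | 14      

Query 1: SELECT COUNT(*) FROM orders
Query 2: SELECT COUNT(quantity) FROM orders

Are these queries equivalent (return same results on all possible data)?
No, not equivalent

Query 1 returns: [(7,)]
Query 2 returns: [(6,)]

Reason: COUNT(*) includes NULLs, COUNT(column) excludes them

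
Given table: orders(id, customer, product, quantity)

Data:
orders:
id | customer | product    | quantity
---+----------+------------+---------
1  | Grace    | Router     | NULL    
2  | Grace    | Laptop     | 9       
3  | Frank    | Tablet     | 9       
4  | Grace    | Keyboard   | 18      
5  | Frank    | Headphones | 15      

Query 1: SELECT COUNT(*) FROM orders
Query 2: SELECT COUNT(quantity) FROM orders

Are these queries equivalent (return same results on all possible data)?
No, not equivalent

Query 1 returns: [(5,)]
Query 2 returns: [(4,)]

Reason: COUNT(*) includes NULLs, COUNT(column) excludes them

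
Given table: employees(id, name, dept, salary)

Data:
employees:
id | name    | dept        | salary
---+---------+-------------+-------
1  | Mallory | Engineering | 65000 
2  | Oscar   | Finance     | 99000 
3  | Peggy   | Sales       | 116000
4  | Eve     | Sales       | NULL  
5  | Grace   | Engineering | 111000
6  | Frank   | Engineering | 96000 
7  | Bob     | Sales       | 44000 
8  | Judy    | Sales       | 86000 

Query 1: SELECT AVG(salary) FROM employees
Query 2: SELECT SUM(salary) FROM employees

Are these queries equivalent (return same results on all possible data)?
No, not equivalent

Query 1 returns: [(88142.85714285714,)]
Query 2 returns: [(617000,)]

Reason: AVG vs SUM give different aggregate values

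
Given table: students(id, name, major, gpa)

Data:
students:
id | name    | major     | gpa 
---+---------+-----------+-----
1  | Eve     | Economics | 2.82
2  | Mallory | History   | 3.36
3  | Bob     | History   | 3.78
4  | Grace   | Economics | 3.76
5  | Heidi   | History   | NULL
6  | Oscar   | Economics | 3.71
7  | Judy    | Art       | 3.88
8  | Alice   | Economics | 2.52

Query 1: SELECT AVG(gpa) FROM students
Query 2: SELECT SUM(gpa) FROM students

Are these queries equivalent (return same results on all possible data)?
No, not equivalent

Query 1 returns: [(3.404285714285714,)]
Query 2 returns: [(23.83,)]

Reason: AVG vs SUM give different aggregate values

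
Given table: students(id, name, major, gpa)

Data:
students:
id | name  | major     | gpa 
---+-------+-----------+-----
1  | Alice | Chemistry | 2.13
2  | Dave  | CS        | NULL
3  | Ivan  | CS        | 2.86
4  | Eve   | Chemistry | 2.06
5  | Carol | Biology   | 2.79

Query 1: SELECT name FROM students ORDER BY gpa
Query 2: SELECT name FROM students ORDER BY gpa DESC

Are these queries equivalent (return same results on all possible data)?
No, not equivalent

Query 1 returns: [('Dave',), ('Eve',), ('Alice',), ('Carol',), ('Ivan',)]
Query 2 returns: [('Ivan',), ('Carol',), ('Alice',), ('Eve',), ('Dave',)]

Reason: ASC vs DESC gives opposite ordering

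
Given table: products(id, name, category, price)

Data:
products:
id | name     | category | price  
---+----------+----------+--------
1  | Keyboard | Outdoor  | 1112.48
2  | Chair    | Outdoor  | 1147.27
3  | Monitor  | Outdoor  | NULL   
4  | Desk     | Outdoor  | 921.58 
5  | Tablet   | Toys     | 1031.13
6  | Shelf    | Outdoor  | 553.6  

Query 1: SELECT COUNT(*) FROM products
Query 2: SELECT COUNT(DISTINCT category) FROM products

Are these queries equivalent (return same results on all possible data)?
No, not equivalent

Query 1 returns: [(6,)]
Query 2 returns: [(2,)]

Reason: COUNT(*) counts rows, COUNT(DISTINCT category) counts unique categorys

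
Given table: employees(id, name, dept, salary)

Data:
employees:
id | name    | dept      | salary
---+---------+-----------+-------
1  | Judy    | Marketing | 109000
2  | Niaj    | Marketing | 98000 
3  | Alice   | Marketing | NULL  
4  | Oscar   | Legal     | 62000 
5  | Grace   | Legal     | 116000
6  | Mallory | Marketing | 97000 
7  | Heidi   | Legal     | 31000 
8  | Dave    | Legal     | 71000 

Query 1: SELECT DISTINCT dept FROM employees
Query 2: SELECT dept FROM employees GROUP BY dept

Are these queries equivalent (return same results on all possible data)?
Yes, equivalent

Both queries return: [('Legal',), ('Marketing',)]

Reason: Both get unique depts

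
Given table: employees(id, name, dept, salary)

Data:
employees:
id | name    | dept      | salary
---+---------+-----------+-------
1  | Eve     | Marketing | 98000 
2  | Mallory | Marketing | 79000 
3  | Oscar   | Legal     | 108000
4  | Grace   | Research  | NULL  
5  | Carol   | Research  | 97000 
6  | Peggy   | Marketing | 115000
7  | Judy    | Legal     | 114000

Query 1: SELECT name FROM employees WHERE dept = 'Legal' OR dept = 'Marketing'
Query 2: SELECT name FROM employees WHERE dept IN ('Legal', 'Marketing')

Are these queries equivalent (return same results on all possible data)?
Yes, equivalent

Both queries return: [('Eve',), ('Judy',), ('Mallory',), ('Oscar',), ('Peggy',)]

Reason: OR vs IN are equivalent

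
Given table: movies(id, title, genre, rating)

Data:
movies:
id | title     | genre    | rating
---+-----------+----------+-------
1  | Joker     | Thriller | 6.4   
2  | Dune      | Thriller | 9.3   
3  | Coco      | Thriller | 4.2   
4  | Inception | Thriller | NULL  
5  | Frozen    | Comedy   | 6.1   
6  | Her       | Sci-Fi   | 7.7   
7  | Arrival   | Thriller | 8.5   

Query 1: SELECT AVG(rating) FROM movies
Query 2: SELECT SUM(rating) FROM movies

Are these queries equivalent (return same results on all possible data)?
No, not equivalent

Query 1 returns: [(7.033333333333334,)]
Query 2 returns: [(42.2,)]

Reason: AVG vs SUM give different aggregate values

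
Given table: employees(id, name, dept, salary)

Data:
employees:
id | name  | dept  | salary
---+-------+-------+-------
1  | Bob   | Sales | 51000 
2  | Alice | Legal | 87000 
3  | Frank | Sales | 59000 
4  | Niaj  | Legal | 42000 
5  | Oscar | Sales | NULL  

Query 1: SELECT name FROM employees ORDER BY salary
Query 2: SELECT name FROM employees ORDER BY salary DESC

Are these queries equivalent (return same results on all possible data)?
No, not equivalent

Query 1 returns: [('Oscar',), ('Niaj',), ('Bob',), ('Frank',), ('Alice',)]
Query 2 returns: [('Alice',), ('Frank',), ('Bob',), ('Niaj',), ('Oscar',)]

Reason: ASC vs DESC gives opposite ordering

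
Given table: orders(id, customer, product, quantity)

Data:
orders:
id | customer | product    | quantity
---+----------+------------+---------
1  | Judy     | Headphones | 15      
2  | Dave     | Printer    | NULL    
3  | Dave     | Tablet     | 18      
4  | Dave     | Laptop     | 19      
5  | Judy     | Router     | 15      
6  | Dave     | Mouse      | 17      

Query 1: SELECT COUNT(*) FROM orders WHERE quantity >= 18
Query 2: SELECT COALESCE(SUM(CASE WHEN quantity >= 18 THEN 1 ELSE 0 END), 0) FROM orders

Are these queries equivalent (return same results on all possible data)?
Yes, equivalent

Both queries return: [(2,)]

Reason: COUNT with WHERE vs conditional SUM (COALESCE handles empty-table NULL)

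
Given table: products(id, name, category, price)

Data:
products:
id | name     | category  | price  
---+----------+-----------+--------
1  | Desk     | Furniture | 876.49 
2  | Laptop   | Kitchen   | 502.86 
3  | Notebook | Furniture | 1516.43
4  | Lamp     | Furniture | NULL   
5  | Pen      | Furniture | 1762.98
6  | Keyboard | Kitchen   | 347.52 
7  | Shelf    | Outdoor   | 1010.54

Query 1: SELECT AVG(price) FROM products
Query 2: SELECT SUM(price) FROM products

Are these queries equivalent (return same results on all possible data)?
No, not equivalent

Query 1 returns: [(1002.8033333333333,)]
Query 2 returns: [(6016.82,)]

Reason: AVG vs SUM give different aggregate values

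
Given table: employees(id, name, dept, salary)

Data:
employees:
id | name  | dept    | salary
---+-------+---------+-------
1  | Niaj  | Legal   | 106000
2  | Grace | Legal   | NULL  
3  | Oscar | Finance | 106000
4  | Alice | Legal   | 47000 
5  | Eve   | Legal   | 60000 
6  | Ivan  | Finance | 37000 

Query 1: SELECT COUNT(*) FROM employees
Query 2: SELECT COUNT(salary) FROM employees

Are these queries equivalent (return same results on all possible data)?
No, not equivalent

Query 1 returns: [(6,)]
Query 2 returns: [(5,)]

Reason: COUNT(*) includes NULLs, COUNT(column) excludes them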